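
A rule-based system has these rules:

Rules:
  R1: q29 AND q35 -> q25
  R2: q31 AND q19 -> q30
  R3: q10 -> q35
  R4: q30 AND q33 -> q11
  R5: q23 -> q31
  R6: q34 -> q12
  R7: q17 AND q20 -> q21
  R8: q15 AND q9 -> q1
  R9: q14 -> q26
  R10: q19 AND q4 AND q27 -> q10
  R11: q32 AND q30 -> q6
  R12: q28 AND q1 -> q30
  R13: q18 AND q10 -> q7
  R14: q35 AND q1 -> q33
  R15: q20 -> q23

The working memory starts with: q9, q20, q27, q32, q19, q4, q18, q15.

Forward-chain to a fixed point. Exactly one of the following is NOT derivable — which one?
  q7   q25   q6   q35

q25

[1] R8 [q15 AND q9 -> q1]; R10 [q19 AND q4 AND q27 -> q10]; R15 [q20 -> q23]. ⇒ new: q1, q10, q23.
[2] R3 [q10 -> q35]; R5 [q23 -> q31]; R13 [q18 AND q10 -> q7]. ⇒ new: q35, q31, q7.
[3] R2 [q31 AND q19 -> q30]; R14 [q35 AND q1 -> q33]. ⇒ new: q30, q33.
[4] R4 [q30 AND q33 -> q11]; R11 [q32 AND q30 -> q6]. ⇒ new: q11, q6.
Derived: q7 (round 2), q6 (round 4), q35 (round 2). q25 never appears in any round.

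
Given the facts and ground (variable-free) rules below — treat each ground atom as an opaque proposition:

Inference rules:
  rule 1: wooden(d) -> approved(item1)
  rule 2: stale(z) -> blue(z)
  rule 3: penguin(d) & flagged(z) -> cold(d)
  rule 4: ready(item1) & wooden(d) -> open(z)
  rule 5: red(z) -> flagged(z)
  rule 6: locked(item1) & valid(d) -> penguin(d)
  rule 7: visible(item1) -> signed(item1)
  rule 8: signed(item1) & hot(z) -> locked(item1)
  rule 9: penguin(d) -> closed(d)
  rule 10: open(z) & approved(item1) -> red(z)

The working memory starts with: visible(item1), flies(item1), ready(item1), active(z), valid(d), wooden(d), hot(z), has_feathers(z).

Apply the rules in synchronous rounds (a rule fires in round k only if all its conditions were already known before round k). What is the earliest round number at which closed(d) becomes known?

[1] rule 1 [wooden(d) -> approved(item1)]; rule 4 [ready(item1) & wooden(d) -> open(z)]; rule 7 [visible(item1) -> signed(item1)]. ⇒ new: approved(item1), open(z), signed(item1).
[2] rule 8 [signed(item1) & hot(z) -> locked(item1)]; rule 10 [open(z) & approved(item1) -> red(z)]. ⇒ new: locked(item1), red(z).
[3] rule 5 [red(z) -> flagged(z)]; rule 6 [locked(item1) & valid(d) -> penguin(d)]. ⇒ new: flagged(z), penguin(d).
[4] rule 3 [penguin(d) & flagged(z) -> cold(d)]; rule 9 [penguin(d) -> closed(d)]. ⇒ new: cold(d), closed(d).
closed(d) first appears in round 4.

4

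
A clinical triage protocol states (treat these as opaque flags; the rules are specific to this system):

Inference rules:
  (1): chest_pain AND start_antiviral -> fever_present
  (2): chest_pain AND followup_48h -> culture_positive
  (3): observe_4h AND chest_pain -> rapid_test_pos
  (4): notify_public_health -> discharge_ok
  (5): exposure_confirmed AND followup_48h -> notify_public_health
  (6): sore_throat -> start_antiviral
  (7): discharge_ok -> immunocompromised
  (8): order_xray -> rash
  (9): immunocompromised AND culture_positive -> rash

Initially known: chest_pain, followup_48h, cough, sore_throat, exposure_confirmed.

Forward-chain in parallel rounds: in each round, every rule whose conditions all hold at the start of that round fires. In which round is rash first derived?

4

Round 1 fires (2), (5), (6), giving culture_positive, notify_public_health, start_antiviral.
Round 2 fires (1), (4), giving fever_present, discharge_ok.
Round 3 fires (7), giving immunocompromised.
Round 4 fires (9), giving rash.
rash first appears in round 4.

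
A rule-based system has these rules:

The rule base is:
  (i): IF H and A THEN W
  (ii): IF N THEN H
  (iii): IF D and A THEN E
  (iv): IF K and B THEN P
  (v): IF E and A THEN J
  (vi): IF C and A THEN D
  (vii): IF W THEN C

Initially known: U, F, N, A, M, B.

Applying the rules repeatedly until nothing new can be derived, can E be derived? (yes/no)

yes

[1] (ii) [IF N THEN H]. ⇒ new: H.
[2] (i) [IF H and A THEN W]. ⇒ new: W.
[3] (vii) [IF W THEN C]. ⇒ new: C.
[4] (vi) [IF C and A THEN D]. ⇒ new: D.
[5] (iii) [IF D and A THEN E]. ⇒ new: E.
[6] (v) [IF E and A THEN J]. ⇒ new: J.
E appears in round 5, so it is derivable.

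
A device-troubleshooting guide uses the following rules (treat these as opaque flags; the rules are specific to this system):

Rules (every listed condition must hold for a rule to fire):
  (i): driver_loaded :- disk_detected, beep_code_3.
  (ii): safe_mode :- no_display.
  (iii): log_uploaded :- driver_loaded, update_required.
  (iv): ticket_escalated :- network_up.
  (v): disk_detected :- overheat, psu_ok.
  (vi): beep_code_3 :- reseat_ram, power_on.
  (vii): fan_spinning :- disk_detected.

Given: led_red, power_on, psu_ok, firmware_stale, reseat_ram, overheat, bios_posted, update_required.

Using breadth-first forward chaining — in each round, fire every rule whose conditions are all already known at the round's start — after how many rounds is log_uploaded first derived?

3

Round 1 fires (v), (vi), giving disk_detected, beep_code_3.
Round 2 fires (i), (vii), giving driver_loaded, fan_spinning.
Round 3 fires (iii), giving log_uploaded.
log_uploaded first appears in round 3.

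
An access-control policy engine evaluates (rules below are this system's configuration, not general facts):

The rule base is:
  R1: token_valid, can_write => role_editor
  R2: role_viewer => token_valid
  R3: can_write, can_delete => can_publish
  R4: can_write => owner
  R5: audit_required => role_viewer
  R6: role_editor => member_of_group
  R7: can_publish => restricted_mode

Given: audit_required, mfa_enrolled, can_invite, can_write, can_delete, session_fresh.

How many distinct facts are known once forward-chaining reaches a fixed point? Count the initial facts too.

13

Round 1: R3 [can_write, can_delete => can_publish]; R4 [can_write => owner]; R5 [audit_required => role_viewer]. Adds can_publish, owner, role_viewer.
Round 2: R2 [role_viewer => token_valid]; R7 [can_publish => restricted_mode]. Adds token_valid, restricted_mode.
Round 3: R1 [token_valid, can_write => role_editor]. Adds role_editor.
Round 4: R6 [role_editor => member_of_group]. Adds member_of_group.
Closure: {audit_required, can_delete, can_invite, can_publish, can_write, member_of_group, mfa_enrolled, owner, restricted_mode, role_editor, role_viewer, session_fresh, token_valid} — 13 facts.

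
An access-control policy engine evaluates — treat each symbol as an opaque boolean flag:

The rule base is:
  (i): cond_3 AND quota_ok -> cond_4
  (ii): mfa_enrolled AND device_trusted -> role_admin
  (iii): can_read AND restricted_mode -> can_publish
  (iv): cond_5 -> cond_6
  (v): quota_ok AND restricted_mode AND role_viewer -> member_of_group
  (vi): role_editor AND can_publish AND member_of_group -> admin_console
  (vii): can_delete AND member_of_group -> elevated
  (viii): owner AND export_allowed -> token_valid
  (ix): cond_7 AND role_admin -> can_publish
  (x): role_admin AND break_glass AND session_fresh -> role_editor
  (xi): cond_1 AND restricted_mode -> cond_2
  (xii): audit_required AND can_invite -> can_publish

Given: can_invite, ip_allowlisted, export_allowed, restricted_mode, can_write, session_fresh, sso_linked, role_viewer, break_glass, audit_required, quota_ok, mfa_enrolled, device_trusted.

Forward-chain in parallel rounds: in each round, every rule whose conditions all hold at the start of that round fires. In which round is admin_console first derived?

3

[1] (ii) [mfa_enrolled AND device_trusted -> role_admin]; (v) [quota_ok AND restricted_mode AND role_viewer -> member_of_group]; (xii) [audit_required AND can_invite -> can_publish]. ⇒ new: role_admin, member_of_group, can_publish.
[2] (x) [role_admin AND break_glass AND session_fresh -> role_editor]. ⇒ new: role_editor.
[3] (vi) [role_editor AND can_publish AND member_of_group -> admin_console]. ⇒ new: admin_console.
admin_console first appears in round 3.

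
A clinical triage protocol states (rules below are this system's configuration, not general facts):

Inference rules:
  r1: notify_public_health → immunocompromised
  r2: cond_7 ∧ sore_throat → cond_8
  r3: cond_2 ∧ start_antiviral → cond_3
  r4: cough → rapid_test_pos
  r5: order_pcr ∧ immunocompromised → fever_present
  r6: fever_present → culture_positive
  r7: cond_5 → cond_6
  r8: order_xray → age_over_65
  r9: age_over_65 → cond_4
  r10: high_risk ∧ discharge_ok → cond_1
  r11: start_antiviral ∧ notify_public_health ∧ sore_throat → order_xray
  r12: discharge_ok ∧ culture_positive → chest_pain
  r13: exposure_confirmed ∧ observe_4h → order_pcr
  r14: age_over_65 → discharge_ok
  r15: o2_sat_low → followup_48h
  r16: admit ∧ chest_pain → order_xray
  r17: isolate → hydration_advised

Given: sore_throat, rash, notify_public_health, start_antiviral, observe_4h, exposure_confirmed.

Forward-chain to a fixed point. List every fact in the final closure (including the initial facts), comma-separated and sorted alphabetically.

Round 1: r1 [notify_public_health → immunocompromised]; r11 [start_antiviral ∧ notify_public_health ∧ sore_throat → order_xray]; r13 [exposure_confirmed ∧ observe_4h → order_pcr]. Adds immunocompromised, order_xray, order_pcr.
Round 2: r5 [order_pcr ∧ immunocompromised → fever_present]; r8 [order_xray → age_over_65]. Adds fever_present, age_over_65.
Round 3: r6 [fever_present → culture_positive]; r9 [age_over_65 → cond_4]; r14 [age_over_65 → discharge_ok]. Adds culture_positive, cond_4, discharge_ok.
Round 4: r12 [discharge_ok ∧ culture_positive → chest_pain]. Adds chest_pain.

age_over_65, chest_pain, cond_4, culture_positive, discharge_ok, exposure_confirmed, fever_present, immunocompromised, notify_public_health, observe_4h, order_pcr, order_xray, rash, sore_throat, start_antiviral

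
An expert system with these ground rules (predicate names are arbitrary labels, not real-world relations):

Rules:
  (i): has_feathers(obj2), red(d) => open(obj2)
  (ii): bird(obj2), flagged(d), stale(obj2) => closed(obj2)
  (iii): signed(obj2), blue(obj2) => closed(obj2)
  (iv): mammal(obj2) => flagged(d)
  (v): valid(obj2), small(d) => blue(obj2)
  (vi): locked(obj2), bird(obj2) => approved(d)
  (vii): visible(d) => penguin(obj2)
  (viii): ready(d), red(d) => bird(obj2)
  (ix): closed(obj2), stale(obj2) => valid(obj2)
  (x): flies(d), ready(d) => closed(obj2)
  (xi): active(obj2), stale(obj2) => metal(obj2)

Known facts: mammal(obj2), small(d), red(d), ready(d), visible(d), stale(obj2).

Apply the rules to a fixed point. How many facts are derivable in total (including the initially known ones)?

12

Round 1 fires (iv), (vii), (viii), giving flagged(d), penguin(obj2), bird(obj2).
Round 2 fires (ii), giving closed(obj2).
Round 3 fires (ix), giving valid(obj2).
Round 4 fires (v), giving blue(obj2).
Closure: {bird(obj2), blue(obj2), closed(obj2), flagged(d), mammal(obj2), penguin(obj2), ready(d), red(d), small(d), stale(obj2), valid(obj2), visible(d)} — 12 facts.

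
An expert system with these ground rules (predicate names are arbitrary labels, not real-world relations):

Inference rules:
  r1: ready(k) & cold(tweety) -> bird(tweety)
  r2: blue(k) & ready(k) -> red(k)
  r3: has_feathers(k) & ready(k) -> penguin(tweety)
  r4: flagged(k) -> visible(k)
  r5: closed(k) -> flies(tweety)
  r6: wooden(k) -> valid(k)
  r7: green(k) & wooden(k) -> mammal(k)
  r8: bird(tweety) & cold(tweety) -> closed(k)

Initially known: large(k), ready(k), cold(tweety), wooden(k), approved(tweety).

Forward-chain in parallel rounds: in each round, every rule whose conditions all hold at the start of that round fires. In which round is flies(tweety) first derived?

[1] r1 [ready(k) & cold(tweety) -> bird(tweety)]; r6 [wooden(k) -> valid(k)]. ⇒ new: bird(tweety), valid(k).
[2] r8 [bird(tweety) & cold(tweety) -> closed(k)]. ⇒ new: closed(k).
[3] r5 [closed(k) -> flies(tweety)]. ⇒ new: flies(tweety).
flies(tweety) first appears in round 3.

3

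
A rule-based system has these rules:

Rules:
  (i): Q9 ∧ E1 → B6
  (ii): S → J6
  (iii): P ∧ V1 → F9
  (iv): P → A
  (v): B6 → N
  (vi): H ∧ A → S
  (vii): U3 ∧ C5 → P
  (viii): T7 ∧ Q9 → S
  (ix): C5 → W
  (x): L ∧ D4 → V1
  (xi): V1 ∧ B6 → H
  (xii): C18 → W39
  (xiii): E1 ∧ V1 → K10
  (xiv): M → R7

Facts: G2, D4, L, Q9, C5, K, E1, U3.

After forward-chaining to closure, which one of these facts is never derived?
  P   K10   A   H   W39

W39

Round 1 — (i), (vii), (ix), (x), derive B6, P, W, V1.
Round 2 — (iii), (iv), (v), (xi), (xiii), derive F9, A, N, H, K10.
Round 3 — (vi), derive S.
Round 4 — (ii), derive J6.
Derived: P (round 1), A (round 2), H (round 2), K10 (round 2). W39 never appears in any round.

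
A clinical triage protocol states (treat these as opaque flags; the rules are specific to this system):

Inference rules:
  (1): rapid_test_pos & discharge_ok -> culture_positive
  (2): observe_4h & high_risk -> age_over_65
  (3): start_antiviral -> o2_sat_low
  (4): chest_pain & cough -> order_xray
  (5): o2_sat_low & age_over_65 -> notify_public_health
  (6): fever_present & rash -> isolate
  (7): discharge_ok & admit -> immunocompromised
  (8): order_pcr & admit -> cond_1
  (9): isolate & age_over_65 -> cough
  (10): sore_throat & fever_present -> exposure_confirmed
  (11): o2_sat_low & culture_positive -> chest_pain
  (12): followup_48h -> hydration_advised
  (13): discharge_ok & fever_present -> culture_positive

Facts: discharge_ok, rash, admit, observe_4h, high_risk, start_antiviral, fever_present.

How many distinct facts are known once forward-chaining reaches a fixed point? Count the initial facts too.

Round 1: (2) [observe_4h & high_risk -> age_over_65]; (3) [start_antiviral -> o2_sat_low]; (6) [fever_present & rash -> isolate]; (7) [discharge_ok & admit -> immunocompromised]; (13) [discharge_ok & fever_present -> culture_positive]. New: age_over_65, o2_sat_low, isolate, immunocompromised, culture_positive.
Round 2: (5) [o2_sat_low & age_over_65 -> notify_public_health]; (9) [isolate & age_over_65 -> cough]; (11) [o2_sat_low & culture_positive -> chest_pain]. New: notify_public_health, cough, chest_pain.
Round 3: (4) [chest_pain & cough -> order_xray]. New: order_xray.
Closure: {admit, age_over_65, chest_pain, cough, culture_positive, discharge_ok, fever_present, high_risk, immunocompromised, isolate, notify_public_health, o2_sat_low, observe_4h, order_xray, rash, start_antiviral} — 16 facts.

16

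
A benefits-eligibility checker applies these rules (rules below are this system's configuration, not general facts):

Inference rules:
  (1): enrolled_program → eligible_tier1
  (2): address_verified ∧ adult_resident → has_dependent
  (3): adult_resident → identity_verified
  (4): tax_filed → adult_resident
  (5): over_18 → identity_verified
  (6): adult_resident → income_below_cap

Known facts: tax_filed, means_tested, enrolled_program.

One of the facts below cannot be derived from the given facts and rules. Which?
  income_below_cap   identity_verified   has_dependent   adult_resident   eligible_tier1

has_dependent

Round 1: (1) [enrolled_program → eligible_tier1]; (4) [tax_filed → adult_resident]. New: eligible_tier1, adult_resident.
Round 2: (3) [adult_resident → identity_verified]; (6) [adult_resident → income_below_cap]. New: identity_verified, income_below_cap.
Derived: income_below_cap (round 2), eligible_tier1 (round 1), identity_verified (round 2), adult_resident (round 1). has_dependent never appears in any round.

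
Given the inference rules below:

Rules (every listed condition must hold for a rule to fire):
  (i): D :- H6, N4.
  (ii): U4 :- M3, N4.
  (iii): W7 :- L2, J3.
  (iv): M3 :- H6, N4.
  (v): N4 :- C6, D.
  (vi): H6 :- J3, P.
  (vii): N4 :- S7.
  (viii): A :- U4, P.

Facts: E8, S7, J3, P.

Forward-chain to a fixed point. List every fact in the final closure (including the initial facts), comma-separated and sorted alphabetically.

A, D, E8, H6, J3, M3, N4, P, S7, U4

Round 1: (vi) [H6 :- J3, P.]; (vii) [N4 :- S7.]. New: H6, N4.
Round 2: (i) [D :- H6, N4.]; (iv) [M3 :- H6, N4.]. New: D, M3.
Round 3: (ii) [U4 :- M3, N4.]. New: U4.
Round 4: (viii) [A :- U4, P.]. New: A.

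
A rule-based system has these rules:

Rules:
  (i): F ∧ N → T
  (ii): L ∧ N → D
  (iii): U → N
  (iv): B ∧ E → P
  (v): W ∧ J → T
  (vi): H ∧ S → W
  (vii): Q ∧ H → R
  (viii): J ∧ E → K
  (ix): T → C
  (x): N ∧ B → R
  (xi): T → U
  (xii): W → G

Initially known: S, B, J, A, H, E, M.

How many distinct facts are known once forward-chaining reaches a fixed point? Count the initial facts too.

16

Round 1: (iv) [B ∧ E → P]; (vi) [H ∧ S → W]; (viii) [J ∧ E → K]. Adds P, W, K.
Round 2: (v) [W ∧ J → T]; (xii) [W → G]. Adds T, G.
Round 3: (ix) [T → C]; (xi) [T → U]. Adds C, U.
Round 4: (iii) [U → N]. Adds N.
Round 5: (x) [N ∧ B → R]. Adds R.
Closure: {A, B, C, E, G, H, J, K, M, N, P, R, S, T, U, W} — 16 facts.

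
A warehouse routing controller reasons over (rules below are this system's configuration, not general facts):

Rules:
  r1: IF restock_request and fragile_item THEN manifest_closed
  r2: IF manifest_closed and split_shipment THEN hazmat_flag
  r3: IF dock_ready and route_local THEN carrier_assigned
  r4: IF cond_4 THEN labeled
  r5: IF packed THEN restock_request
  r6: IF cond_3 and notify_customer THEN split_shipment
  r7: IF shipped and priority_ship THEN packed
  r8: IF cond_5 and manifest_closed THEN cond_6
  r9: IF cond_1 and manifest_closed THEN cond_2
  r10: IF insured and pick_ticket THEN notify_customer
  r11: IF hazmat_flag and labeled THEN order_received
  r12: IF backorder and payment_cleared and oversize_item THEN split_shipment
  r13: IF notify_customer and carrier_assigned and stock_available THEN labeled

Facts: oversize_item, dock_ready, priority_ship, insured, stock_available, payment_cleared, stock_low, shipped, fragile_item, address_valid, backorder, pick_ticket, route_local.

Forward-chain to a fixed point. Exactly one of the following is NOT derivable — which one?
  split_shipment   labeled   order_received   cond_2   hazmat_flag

cond_2

Round 1: r3 [IF dock_ready and route_local THEN carrier_assigned]; r7 [IF shipped and priority_ship THEN packed]; r10 [IF insured and pick_ticket THEN notify_customer]; r12 [IF backorder and payment_cleared and oversize_item THEN split_shipment]. Adds carrier_assigned, packed, notify_customer, split_shipment.
Round 2: r5 [IF packed THEN restock_request]; r13 [IF notify_customer and carrier_assigned and stock_available THEN labeled]. Adds restock_request, labeled.
Round 3: r1 [IF restock_request and fragile_item THEN manifest_closed]. Adds manifest_closed.
Round 4: r2 [IF manifest_closed and split_shipment THEN hazmat_flag]. Adds hazmat_flag.
Round 5: r11 [IF hazmat_flag and labeled THEN order_received]. Adds order_received.
Derived: labeled (round 2), split_shipment (round 1), hazmat_flag (round 4), order_received (round 5). cond_2 never appears in any round.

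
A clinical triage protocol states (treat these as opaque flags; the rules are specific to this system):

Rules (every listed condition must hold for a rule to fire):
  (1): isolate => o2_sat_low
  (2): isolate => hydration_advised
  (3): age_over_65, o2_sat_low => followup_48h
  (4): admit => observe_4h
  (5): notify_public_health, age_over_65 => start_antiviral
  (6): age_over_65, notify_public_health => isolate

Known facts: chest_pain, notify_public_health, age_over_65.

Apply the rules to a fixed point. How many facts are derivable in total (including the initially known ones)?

Round 1: (5) [notify_public_health, age_over_65 => start_antiviral]; (6) [age_over_65, notify_public_health => isolate]. New: start_antiviral, isolate.
Round 2: (1) [isolate => o2_sat_low]; (2) [isolate => hydration_advised]. New: o2_sat_low, hydration_advised.
Round 3: (3) [age_over_65, o2_sat_low => followup_48h]. New: followup_48h.
Closure: {age_over_65, chest_pain, followup_48h, hydration_advised, isolate, notify_public_health, o2_sat_low, start_antiviral} — 8 facts.

8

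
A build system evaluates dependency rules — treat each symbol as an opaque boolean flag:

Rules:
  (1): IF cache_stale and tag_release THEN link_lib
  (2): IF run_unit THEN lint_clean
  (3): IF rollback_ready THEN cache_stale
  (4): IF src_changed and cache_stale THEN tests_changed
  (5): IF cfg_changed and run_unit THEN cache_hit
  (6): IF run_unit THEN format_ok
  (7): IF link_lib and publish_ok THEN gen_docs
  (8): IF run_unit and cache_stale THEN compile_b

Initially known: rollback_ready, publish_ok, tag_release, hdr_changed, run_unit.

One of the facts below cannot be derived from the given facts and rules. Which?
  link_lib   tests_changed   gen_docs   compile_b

tests_changed

Round 1: (2) [IF run_unit THEN lint_clean]; (3) [IF rollback_ready THEN cache_stale]; (6) [IF run_unit THEN format_ok]. Adds lint_clean, cache_stale, format_ok.
Round 2: (1) [IF cache_stale and tag_release THEN link_lib]; (8) [IF run_unit and cache_stale THEN compile_b]. Adds link_lib, compile_b.
Round 3: (7) [IF link_lib and publish_ok THEN gen_docs]. Adds gen_docs.
Derived: compile_b (round 2), gen_docs (round 3), link_lib (round 2). tests_changed never appears in any round.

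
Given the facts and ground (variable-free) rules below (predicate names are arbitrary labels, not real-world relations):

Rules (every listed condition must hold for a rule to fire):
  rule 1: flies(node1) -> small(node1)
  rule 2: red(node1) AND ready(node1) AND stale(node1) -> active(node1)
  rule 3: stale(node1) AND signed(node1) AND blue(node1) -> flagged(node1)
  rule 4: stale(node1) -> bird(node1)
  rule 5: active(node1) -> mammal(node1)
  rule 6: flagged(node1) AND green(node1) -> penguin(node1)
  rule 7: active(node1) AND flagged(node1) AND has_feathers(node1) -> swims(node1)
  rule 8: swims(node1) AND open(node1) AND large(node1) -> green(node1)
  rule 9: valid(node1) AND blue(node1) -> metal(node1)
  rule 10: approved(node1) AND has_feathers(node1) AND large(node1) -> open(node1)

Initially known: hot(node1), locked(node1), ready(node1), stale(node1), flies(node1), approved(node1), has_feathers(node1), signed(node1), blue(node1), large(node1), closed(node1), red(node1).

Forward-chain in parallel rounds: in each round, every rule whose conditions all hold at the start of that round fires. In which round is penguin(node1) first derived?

4

Round 1: rule 1 [flies(node1) -> small(node1)]; rule 2 [red(node1) AND ready(node1) AND stale(node1) -> active(node1)]; rule 3 [stale(node1) AND signed(node1) AND blue(node1) -> flagged(node1)]; rule 4 [stale(node1) -> bird(node1)]; rule 10 [approved(node1) AND has_feathers(node1) AND large(node1) -> open(node1)]. New: small(node1), active(node1), flagged(node1), bird(node1), open(node1).
Round 2: rule 5 [active(node1) -> mammal(node1)]; rule 7 [active(node1) AND flagged(node1) AND has_feathers(node1) -> swims(node1)]. New: mammal(node1), swims(node1).
Round 3: rule 8 [swims(node1) AND open(node1) AND large(node1) -> green(node1)]. New: green(node1).
Round 4: rule 6 [flagged(node1) AND green(node1) -> penguin(node1)]. New: penguin(node1).
penguin(node1) first appears in round 4.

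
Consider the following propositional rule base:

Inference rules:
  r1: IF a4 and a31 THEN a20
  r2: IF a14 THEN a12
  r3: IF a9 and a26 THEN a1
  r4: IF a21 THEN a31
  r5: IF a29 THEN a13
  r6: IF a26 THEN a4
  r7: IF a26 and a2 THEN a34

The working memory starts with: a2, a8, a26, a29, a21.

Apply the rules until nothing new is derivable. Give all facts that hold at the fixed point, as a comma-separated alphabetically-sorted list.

a13, a2, a20, a21, a26, a29, a31, a34, a4, a8

Round 1 — r4, r5, r6, r7, derive a31, a13, a4, a34.
Round 2 — r1, derive a20.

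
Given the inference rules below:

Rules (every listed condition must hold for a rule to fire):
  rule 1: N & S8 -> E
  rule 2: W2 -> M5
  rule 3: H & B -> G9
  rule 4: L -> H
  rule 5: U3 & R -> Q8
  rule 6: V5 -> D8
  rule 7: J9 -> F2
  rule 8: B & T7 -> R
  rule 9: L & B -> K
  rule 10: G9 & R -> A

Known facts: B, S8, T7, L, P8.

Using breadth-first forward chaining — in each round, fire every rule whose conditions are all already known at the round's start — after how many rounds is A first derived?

3

[1] rule 4 [L -> H]; rule 8 [B & T7 -> R]; rule 9 [L & B -> K]. ⇒ new: H, R, K.
[2] rule 3 [H & B -> G9]. ⇒ new: G9.
[3] rule 10 [G9 & R -> A]. ⇒ new: A.
A first appears in round 3.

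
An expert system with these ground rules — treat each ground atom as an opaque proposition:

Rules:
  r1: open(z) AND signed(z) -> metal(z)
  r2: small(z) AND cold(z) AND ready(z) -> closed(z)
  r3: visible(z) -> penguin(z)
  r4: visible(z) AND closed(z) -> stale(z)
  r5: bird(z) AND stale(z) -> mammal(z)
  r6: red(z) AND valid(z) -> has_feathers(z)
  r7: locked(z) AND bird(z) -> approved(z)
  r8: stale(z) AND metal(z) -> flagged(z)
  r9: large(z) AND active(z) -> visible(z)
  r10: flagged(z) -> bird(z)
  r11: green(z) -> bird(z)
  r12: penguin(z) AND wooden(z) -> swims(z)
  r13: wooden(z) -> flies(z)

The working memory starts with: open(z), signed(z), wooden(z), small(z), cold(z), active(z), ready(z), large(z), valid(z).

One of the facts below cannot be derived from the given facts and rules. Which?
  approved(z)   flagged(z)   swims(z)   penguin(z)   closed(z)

[1] r1 [open(z) AND signed(z) -> metal(z)]; r2 [small(z) AND cold(z) AND ready(z) -> closed(z)]; r9 [large(z) AND active(z) -> visible(z)]; r13 [wooden(z) -> flies(z)]. ⇒ new: metal(z), closed(z), visible(z), flies(z).
[2] r3 [visible(z) -> penguin(z)]; r4 [visible(z) AND closed(z) -> stale(z)]. ⇒ new: penguin(z), stale(z).
[3] r8 [stale(z) AND metal(z) -> flagged(z)]; r12 [penguin(z) AND wooden(z) -> swims(z)]. ⇒ new: flagged(z), swims(z).
[4] r10 [flagged(z) -> bird(z)]. ⇒ new: bird(z).
[5] r5 [bird(z) AND stale(z) -> mammal(z)]. ⇒ new: mammal(z).
Derived: closed(z) (round 1), flagged(z) (round 3), swims(z) (round 3), penguin(z) (round 2). approved(z) never appears in any round.

approved(z)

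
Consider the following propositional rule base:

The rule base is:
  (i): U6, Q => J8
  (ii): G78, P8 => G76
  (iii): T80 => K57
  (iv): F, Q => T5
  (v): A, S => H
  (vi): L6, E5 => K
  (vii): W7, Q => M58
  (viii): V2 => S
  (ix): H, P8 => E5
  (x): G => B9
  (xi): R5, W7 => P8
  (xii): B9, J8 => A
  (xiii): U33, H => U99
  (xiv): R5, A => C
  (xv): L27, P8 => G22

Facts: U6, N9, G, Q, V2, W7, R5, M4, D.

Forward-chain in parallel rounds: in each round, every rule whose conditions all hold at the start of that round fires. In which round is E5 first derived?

4

Round 1: (i) [U6, Q => J8]; (vii) [W7, Q => M58]; (viii) [V2 => S]; (x) [G => B9]; (xi) [R5, W7 => P8]. New: J8, M58, S, B9, P8.
Round 2: (xii) [B9, J8 => A]. New: A.
Round 3: (v) [A, S => H]; (xiv) [R5, A => C]. New: H, C.
Round 4: (ix) [H, P8 => E5]. New: E5.
E5 first appears in round 4.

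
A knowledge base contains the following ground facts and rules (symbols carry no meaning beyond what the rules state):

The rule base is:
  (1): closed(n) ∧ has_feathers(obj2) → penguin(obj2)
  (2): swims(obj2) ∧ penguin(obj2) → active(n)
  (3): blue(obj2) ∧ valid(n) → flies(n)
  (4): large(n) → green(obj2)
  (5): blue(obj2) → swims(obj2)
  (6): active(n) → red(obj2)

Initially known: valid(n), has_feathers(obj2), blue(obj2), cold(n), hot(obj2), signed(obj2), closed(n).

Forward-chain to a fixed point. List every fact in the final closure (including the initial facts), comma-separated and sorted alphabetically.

Round 1: (1) [closed(n) ∧ has_feathers(obj2) → penguin(obj2)]; (3) [blue(obj2) ∧ valid(n) → flies(n)]; (5) [blue(obj2) → swims(obj2)]. Adds penguin(obj2), flies(n), swims(obj2).
Round 2: (2) [swims(obj2) ∧ penguin(obj2) → active(n)]. Adds active(n).
Round 3: (6) [active(n) → red(obj2)]. Adds red(obj2).

active(n), blue(obj2), closed(n), cold(n), flies(n), has_feathers(obj2), hot(obj2), penguin(obj2), red(obj2), signed(obj2), swims(obj2), valid(n)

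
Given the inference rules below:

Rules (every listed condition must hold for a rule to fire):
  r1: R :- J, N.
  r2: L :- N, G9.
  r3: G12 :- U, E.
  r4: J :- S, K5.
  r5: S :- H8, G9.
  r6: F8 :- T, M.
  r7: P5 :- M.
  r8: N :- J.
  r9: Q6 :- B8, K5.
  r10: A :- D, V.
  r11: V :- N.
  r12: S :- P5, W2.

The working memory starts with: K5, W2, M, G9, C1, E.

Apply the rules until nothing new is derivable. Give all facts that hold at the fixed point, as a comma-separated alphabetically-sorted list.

Round 1: r7 [P5 :- M.]. New: P5.
Round 2: r12 [S :- P5, W2.]. New: S.
Round 3: r4 [J :- S, K5.]. New: J.
Round 4: r8 [N :- J.]. New: N.
Round 5: r1 [R :- J, N.]; r2 [L :- N, G9.]; r11 [V :- N.]. New: R, L, V.

C1, E, G9, J, K5, L, M, N, P5, R, S, V, W2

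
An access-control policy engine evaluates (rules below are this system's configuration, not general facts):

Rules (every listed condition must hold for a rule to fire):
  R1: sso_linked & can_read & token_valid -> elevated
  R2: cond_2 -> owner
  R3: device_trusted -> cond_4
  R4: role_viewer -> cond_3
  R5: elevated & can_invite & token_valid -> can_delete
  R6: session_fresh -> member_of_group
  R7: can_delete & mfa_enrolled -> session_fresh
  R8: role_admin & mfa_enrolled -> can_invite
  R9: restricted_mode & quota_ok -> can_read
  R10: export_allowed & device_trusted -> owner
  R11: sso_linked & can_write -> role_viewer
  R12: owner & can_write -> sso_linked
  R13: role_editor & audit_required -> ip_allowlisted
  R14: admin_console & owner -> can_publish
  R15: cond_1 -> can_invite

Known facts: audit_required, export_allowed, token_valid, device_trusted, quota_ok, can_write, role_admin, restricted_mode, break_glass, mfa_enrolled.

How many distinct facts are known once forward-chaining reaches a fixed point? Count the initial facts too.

21

[1] R3 [device_trusted -> cond_4]; R8 [role_admin & mfa_enrolled -> can_invite]; R9 [restricted_mode & quota_ok -> can_read]; R10 [export_allowed & device_trusted -> owner]. ⇒ new: cond_4, can_invite, can_read, owner.
[2] R12 [owner & can_write -> sso_linked]. ⇒ new: sso_linked.
[3] R1 [sso_linked & can_read & token_valid -> elevated]; R11 [sso_linked & can_write -> role_viewer]. ⇒ new: elevated, role_viewer.
[4] R4 [role_viewer -> cond_3]; R5 [elevated & can_invite & token_valid -> can_delete]. ⇒ new: cond_3, can_delete.
[5] R7 [can_delete & mfa_enrolled -> session_fresh]. ⇒ new: session_fresh.
[6] R6 [session_fresh -> member_of_group]. ⇒ new: member_of_group.
Closure: {audit_required, break_glass, can_delete, can_invite, can_read, can_write, cond_3, cond_4, device_trusted, elevated, export_allowed, member_of_group, mfa_enrolled, owner, quota_ok, restricted_mode, role_admin, role_viewer, session_fresh, sso_linked, token_valid} — 21 facts.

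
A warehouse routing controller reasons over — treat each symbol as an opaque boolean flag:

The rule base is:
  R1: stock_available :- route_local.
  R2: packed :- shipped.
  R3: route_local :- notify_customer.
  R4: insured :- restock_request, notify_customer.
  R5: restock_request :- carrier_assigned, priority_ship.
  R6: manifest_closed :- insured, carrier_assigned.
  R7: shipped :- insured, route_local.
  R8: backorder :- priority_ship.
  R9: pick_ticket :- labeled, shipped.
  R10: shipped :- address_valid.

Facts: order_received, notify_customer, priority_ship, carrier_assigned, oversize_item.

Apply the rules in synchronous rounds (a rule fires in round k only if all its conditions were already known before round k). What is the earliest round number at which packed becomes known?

[1] R3 [route_local :- notify_customer.]; R5 [restock_request :- carrier_assigned, priority_ship.]; R8 [backorder :- priority_ship.]. ⇒ new: route_local, restock_request, backorder.
[2] R1 [stock_available :- route_local.]; R4 [insured :- restock_request, notify_customer.]. ⇒ new: stock_available, insured.
[3] R6 [manifest_closed :- insured, carrier_assigned.]; R7 [shipped :- insured, route_local.]. ⇒ new: manifest_closed, shipped.
[4] R2 [packed :- shipped.]. ⇒ new: packed.
packed first appears in round 4.

4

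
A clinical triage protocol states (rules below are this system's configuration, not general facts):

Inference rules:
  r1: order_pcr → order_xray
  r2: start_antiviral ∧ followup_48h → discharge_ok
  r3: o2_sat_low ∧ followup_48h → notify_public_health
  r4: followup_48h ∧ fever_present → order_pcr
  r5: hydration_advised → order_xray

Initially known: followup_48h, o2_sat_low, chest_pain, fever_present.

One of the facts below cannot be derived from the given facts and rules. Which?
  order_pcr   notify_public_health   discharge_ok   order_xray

Round 1: r3 [o2_sat_low ∧ followup_48h → notify_public_health]; r4 [followup_48h ∧ fever_present → order_pcr]. Adds notify_public_health, order_pcr.
Round 2: r1 [order_pcr → order_xray]. Adds order_xray.
Derived: notify_public_health (round 1), order_pcr (round 1), order_xray (round 2). discharge_ok never appears in any round.

discharge_ok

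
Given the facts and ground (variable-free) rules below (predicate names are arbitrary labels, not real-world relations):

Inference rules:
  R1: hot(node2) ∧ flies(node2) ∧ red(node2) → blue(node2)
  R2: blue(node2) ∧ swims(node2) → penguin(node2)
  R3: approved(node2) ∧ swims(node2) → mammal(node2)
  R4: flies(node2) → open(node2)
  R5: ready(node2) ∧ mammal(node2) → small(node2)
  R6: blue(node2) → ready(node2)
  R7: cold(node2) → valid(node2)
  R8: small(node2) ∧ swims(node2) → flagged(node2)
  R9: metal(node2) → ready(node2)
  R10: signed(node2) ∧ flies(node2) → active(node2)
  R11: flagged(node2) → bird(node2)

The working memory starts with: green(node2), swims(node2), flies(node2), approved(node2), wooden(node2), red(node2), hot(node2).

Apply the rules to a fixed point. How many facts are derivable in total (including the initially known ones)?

15

Round 1 — R1, R3, R4, derive blue(node2), mammal(node2), open(node2).
Round 2 — R2, R6, derive penguin(node2), ready(node2).
Round 3 — R5, derive small(node2).
Round 4 — R8, derive flagged(node2).
Round 5 — R11, derive bird(node2).
Closure: {approved(node2), bird(node2), blue(node2), flagged(node2), flies(node2), green(node2), hot(node2), mammal(node2), open(node2), penguin(node2), ready(node2), red(node2), small(node2), swims(node2), wooden(node2)} — 15 facts.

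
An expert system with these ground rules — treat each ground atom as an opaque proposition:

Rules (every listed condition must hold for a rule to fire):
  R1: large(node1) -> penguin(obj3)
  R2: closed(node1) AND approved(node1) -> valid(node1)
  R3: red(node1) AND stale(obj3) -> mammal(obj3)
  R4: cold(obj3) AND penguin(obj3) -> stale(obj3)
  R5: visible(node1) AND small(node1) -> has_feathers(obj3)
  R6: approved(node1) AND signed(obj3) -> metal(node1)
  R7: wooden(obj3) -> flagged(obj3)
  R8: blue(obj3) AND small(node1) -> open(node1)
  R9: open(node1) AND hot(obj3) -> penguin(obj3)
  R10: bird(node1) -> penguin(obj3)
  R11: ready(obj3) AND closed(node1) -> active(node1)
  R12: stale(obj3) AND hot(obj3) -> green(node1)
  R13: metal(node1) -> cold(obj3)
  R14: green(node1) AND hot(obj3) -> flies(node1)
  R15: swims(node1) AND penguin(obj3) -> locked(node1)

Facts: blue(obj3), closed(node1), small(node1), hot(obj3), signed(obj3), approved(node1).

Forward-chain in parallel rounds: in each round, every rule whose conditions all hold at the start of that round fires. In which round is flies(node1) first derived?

Round 1: R2 [closed(node1) AND approved(node1) -> valid(node1)]; R6 [approved(node1) AND signed(obj3) -> metal(node1)]; R8 [blue(obj3) AND small(node1) -> open(node1)]. Adds valid(node1), metal(node1), open(node1).
Round 2: R9 [open(node1) AND hot(obj3) -> penguin(obj3)]; R13 [metal(node1) -> cold(obj3)]. Adds penguin(obj3), cold(obj3).
Round 3: R4 [cold(obj3) AND penguin(obj3) -> stale(obj3)]. Adds stale(obj3).
Round 4: R12 [stale(obj3) AND hot(obj3) -> green(node1)]. Adds green(node1).
Round 5: R14 [green(node1) AND hot(obj3) -> flies(node1)]. Adds flies(node1).
flies(node1) first appears in round 5.

5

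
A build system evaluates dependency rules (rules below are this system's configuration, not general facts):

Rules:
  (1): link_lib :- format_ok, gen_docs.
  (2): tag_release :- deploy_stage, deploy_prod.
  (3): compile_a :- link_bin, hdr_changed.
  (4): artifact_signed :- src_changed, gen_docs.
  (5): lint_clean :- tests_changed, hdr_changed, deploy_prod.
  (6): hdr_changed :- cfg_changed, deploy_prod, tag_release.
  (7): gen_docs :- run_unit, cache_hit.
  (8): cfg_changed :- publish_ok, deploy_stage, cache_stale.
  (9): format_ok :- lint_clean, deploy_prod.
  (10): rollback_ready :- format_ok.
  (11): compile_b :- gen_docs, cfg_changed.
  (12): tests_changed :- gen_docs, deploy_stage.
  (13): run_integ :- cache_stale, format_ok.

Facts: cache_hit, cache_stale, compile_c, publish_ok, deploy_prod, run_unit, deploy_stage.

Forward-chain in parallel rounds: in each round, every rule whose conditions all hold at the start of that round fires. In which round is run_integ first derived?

5

Round 1: (2) [tag_release :- deploy_stage, deploy_prod.]; (7) [gen_docs :- run_unit, cache_hit.]; (8) [cfg_changed :- publish_ok, deploy_stage, cache_stale.]. Adds tag_release, gen_docs, cfg_changed.
Round 2: (6) [hdr_changed :- cfg_changed, deploy_prod, tag_release.]; (11) [compile_b :- gen_docs, cfg_changed.]; (12) [tests_changed :- gen_docs, deploy_stage.]. Adds hdr_changed, compile_b, tests_changed.
Round 3: (5) [lint_clean :- tests_changed, hdr_changed, deploy_prod.]. Adds lint_clean.
Round 4: (9) [format_ok :- lint_clean, deploy_prod.]. Adds format_ok.
Round 5: (1) [link_lib :- format_ok, gen_docs.]; (10) [rollback_ready :- format_ok.]; (13) [run_integ :- cache_stale, format_ok.]. Adds link_lib, rollback_ready, run_integ.
run_integ first appears in round 5.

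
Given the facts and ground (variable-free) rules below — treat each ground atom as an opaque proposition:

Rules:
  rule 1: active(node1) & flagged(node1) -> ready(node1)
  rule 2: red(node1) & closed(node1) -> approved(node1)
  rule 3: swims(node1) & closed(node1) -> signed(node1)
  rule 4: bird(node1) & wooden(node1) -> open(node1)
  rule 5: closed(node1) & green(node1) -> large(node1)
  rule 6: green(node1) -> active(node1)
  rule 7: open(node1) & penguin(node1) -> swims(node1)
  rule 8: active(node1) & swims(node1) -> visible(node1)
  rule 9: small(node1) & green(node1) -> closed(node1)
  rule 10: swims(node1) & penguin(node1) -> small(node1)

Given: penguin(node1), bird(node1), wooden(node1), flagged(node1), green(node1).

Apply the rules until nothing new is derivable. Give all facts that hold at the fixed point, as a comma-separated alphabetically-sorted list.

active(node1), bird(node1), closed(node1), flagged(node1), green(node1), large(node1), open(node1), penguin(node1), ready(node1), signed(node1), small(node1), swims(node1), visible(node1), wooden(node1)

Round 1 — rule 4, rule 6, derive open(node1), active(node1).
Round 2 — rule 1, rule 7, derive ready(node1), swims(node1).
Round 3 — rule 8, rule 10, derive visible(node1), small(node1).
Round 4 — rule 9, derive closed(node1).
Round 5 — rule 3, rule 5, derive signed(node1), large(node1).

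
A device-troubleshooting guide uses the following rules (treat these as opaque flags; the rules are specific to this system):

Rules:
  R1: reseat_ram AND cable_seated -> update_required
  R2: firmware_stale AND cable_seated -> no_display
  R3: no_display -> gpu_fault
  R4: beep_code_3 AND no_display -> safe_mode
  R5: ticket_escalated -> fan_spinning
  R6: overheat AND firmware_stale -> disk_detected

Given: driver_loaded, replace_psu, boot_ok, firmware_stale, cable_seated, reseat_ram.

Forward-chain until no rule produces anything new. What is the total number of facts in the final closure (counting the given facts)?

Round 1 fires R1, R2, giving update_required, no_display.
Round 2 fires R3, giving gpu_fault.
Closure: {boot_ok, cable_seated, driver_loaded, firmware_stale, gpu_fault, no_display, replace_psu, reseat_ram, update_required} — 9 facts.

9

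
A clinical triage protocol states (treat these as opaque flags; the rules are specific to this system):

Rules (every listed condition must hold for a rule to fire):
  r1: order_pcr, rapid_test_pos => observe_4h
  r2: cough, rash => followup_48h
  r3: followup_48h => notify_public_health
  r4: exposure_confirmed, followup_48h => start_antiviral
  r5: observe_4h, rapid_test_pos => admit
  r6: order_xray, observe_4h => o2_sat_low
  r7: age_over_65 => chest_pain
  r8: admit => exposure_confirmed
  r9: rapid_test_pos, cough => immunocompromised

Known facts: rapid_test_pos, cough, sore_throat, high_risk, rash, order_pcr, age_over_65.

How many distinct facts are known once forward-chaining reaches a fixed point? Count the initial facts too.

[1] r1 [order_pcr, rapid_test_pos => observe_4h]; r2 [cough, rash => followup_48h]; r7 [age_over_65 => chest_pain]; r9 [rapid_test_pos, cough => immunocompromised]. ⇒ new: observe_4h, followup_48h, chest_pain, immunocompromised.
[2] r3 [followup_48h => notify_public_health]; r5 [observe_4h, rapid_test_pos => admit]. ⇒ new: notify_public_health, admit.
[3] r8 [admit => exposure_confirmed]. ⇒ new: exposure_confirmed.
[4] r4 [exposure_confirmed, followup_48h => start_antiviral]. ⇒ new: start_antiviral.
Closure: {admit, age_over_65, chest_pain, cough, exposure_confirmed, followup_48h, high_risk, immunocompromised, notify_public_health, observe_4h, order_pcr, rapid_test_pos, rash, sore_throat, start_antiviral} — 15 facts.

15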